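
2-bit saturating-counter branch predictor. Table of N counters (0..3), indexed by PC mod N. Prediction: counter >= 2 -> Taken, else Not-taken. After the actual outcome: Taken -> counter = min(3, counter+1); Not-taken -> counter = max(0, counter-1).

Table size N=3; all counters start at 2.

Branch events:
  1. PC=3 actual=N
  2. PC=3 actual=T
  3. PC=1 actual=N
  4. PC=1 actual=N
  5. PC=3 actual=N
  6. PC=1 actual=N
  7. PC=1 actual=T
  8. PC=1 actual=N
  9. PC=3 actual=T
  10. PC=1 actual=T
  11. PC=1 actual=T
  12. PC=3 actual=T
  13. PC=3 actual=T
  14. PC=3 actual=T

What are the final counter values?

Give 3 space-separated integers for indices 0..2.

Ev 1: PC=3 idx=0 pred=T actual=N -> ctr[0]=1
Ev 2: PC=3 idx=0 pred=N actual=T -> ctr[0]=2
Ev 3: PC=1 idx=1 pred=T actual=N -> ctr[1]=1
Ev 4: PC=1 idx=1 pred=N actual=N -> ctr[1]=0
Ev 5: PC=3 idx=0 pred=T actual=N -> ctr[0]=1
Ev 6: PC=1 idx=1 pred=N actual=N -> ctr[1]=0
Ev 7: PC=1 idx=1 pred=N actual=T -> ctr[1]=1
Ev 8: PC=1 idx=1 pred=N actual=N -> ctr[1]=0
Ev 9: PC=3 idx=0 pred=N actual=T -> ctr[0]=2
Ev 10: PC=1 idx=1 pred=N actual=T -> ctr[1]=1
Ev 11: PC=1 idx=1 pred=N actual=T -> ctr[1]=2
Ev 12: PC=3 idx=0 pred=T actual=T -> ctr[0]=3
Ev 13: PC=3 idx=0 pred=T actual=T -> ctr[0]=3
Ev 14: PC=3 idx=0 pred=T actual=T -> ctr[0]=3

Answer: 3 2 2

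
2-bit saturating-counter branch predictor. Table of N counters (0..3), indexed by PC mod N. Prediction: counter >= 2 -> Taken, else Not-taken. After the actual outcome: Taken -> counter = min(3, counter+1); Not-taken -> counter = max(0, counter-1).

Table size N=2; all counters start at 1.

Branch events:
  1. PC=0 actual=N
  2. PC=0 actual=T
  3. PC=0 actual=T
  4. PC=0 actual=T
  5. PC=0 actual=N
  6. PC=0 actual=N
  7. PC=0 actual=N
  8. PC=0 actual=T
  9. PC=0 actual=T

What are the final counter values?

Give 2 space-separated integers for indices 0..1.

Answer: 2 1

Derivation:
Ev 1: PC=0 idx=0 pred=N actual=N -> ctr[0]=0
Ev 2: PC=0 idx=0 pred=N actual=T -> ctr[0]=1
Ev 3: PC=0 idx=0 pred=N actual=T -> ctr[0]=2
Ev 4: PC=0 idx=0 pred=T actual=T -> ctr[0]=3
Ev 5: PC=0 idx=0 pred=T actual=N -> ctr[0]=2
Ev 6: PC=0 idx=0 pred=T actual=N -> ctr[0]=1
Ev 7: PC=0 idx=0 pred=N actual=N -> ctr[0]=0
Ev 8: PC=0 idx=0 pred=N actual=T -> ctr[0]=1
Ev 9: PC=0 idx=0 pred=N actual=T -> ctr[0]=2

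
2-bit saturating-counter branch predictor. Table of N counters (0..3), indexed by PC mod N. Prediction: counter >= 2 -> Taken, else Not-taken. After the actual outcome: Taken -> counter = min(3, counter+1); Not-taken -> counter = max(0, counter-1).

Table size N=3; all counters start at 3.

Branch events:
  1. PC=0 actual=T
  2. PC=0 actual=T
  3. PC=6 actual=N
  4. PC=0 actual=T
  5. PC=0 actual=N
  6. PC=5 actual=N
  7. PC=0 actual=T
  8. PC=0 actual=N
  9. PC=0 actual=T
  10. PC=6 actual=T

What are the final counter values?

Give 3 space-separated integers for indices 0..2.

Answer: 3 3 2

Derivation:
Ev 1: PC=0 idx=0 pred=T actual=T -> ctr[0]=3
Ev 2: PC=0 idx=0 pred=T actual=T -> ctr[0]=3
Ev 3: PC=6 idx=0 pred=T actual=N -> ctr[0]=2
Ev 4: PC=0 idx=0 pred=T actual=T -> ctr[0]=3
Ev 5: PC=0 idx=0 pred=T actual=N -> ctr[0]=2
Ev 6: PC=5 idx=2 pred=T actual=N -> ctr[2]=2
Ev 7: PC=0 idx=0 pred=T actual=T -> ctr[0]=3
Ev 8: PC=0 idx=0 pred=T actual=N -> ctr[0]=2
Ev 9: PC=0 idx=0 pred=T actual=T -> ctr[0]=3
Ev 10: PC=6 idx=0 pred=T actual=T -> ctr[0]=3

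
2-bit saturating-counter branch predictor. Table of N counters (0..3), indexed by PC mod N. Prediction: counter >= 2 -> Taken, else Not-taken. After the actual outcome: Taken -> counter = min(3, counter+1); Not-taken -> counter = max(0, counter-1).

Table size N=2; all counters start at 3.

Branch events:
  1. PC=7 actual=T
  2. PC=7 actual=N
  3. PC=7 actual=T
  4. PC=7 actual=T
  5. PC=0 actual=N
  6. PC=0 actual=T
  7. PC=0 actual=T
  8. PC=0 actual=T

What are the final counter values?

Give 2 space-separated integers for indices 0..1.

Ev 1: PC=7 idx=1 pred=T actual=T -> ctr[1]=3
Ev 2: PC=7 idx=1 pred=T actual=N -> ctr[1]=2
Ev 3: PC=7 idx=1 pred=T actual=T -> ctr[1]=3
Ev 4: PC=7 idx=1 pred=T actual=T -> ctr[1]=3
Ev 5: PC=0 idx=0 pred=T actual=N -> ctr[0]=2
Ev 6: PC=0 idx=0 pred=T actual=T -> ctr[0]=3
Ev 7: PC=0 idx=0 pred=T actual=T -> ctr[0]=3
Ev 8: PC=0 idx=0 pred=T actual=T -> ctr[0]=3

Answer: 3 3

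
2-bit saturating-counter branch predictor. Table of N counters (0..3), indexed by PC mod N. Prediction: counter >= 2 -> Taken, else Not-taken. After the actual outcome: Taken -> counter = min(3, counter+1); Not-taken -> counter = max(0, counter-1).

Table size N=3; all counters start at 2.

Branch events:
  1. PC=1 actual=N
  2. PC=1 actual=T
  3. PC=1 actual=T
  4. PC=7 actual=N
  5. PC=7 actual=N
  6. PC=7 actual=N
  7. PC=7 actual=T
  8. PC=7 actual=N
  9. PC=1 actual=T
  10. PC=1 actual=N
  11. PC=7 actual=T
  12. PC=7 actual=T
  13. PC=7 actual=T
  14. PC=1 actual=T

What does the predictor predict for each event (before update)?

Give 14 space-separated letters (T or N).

Answer: T N T T T N N N N N N N T T

Derivation:
Ev 1: PC=1 idx=1 pred=T actual=N -> ctr[1]=1
Ev 2: PC=1 idx=1 pred=N actual=T -> ctr[1]=2
Ev 3: PC=1 idx=1 pred=T actual=T -> ctr[1]=3
Ev 4: PC=7 idx=1 pred=T actual=N -> ctr[1]=2
Ev 5: PC=7 idx=1 pred=T actual=N -> ctr[1]=1
Ev 6: PC=7 idx=1 pred=N actual=N -> ctr[1]=0
Ev 7: PC=7 idx=1 pred=N actual=T -> ctr[1]=1
Ev 8: PC=7 idx=1 pred=N actual=N -> ctr[1]=0
Ev 9: PC=1 idx=1 pred=N actual=T -> ctr[1]=1
Ev 10: PC=1 idx=1 pred=N actual=N -> ctr[1]=0
Ev 11: PC=7 idx=1 pred=N actual=T -> ctr[1]=1
Ev 12: PC=7 idx=1 pred=N actual=T -> ctr[1]=2
Ev 13: PC=7 idx=1 pred=T actual=T -> ctr[1]=3
Ev 14: PC=1 idx=1 pred=T actual=T -> ctr[1]=3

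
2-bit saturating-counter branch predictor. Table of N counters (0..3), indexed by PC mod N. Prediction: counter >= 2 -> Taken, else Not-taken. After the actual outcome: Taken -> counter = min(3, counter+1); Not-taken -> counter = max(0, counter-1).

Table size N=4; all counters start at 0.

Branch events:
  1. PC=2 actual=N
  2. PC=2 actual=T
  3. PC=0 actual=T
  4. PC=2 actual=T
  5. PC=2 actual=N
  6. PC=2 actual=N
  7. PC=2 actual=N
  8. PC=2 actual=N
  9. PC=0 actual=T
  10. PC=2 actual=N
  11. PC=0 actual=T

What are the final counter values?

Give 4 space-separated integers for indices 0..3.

Answer: 3 0 0 0

Derivation:
Ev 1: PC=2 idx=2 pred=N actual=N -> ctr[2]=0
Ev 2: PC=2 idx=2 pred=N actual=T -> ctr[2]=1
Ev 3: PC=0 idx=0 pred=N actual=T -> ctr[0]=1
Ev 4: PC=2 idx=2 pred=N actual=T -> ctr[2]=2
Ev 5: PC=2 idx=2 pred=T actual=N -> ctr[2]=1
Ev 6: PC=2 idx=2 pred=N actual=N -> ctr[2]=0
Ev 7: PC=2 idx=2 pred=N actual=N -> ctr[2]=0
Ev 8: PC=2 idx=2 pred=N actual=N -> ctr[2]=0
Ev 9: PC=0 idx=0 pred=N actual=T -> ctr[0]=2
Ev 10: PC=2 idx=2 pred=N actual=N -> ctr[2]=0
Ev 11: PC=0 idx=0 pred=T actual=T -> ctr[0]=3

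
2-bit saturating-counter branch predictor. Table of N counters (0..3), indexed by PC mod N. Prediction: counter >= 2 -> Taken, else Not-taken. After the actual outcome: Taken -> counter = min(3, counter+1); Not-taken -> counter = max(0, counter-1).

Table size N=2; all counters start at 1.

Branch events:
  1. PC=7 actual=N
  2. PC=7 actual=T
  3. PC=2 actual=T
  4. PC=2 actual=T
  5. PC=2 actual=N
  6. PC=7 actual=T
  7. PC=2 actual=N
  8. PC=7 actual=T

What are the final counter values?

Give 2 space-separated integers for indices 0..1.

Ev 1: PC=7 idx=1 pred=N actual=N -> ctr[1]=0
Ev 2: PC=7 idx=1 pred=N actual=T -> ctr[1]=1
Ev 3: PC=2 idx=0 pred=N actual=T -> ctr[0]=2
Ev 4: PC=2 idx=0 pred=T actual=T -> ctr[0]=3
Ev 5: PC=2 idx=0 pred=T actual=N -> ctr[0]=2
Ev 6: PC=7 idx=1 pred=N actual=T -> ctr[1]=2
Ev 7: PC=2 idx=0 pred=T actual=N -> ctr[0]=1
Ev 8: PC=7 idx=1 pred=T actual=T -> ctr[1]=3

Answer: 1 3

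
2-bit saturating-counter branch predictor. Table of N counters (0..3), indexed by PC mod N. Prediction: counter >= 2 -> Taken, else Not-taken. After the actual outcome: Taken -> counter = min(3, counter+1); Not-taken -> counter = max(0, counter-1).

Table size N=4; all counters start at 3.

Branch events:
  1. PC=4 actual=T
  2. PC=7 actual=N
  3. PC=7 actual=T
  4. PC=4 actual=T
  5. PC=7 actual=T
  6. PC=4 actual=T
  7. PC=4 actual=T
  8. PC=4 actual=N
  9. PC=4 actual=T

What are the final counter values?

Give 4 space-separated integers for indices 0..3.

Answer: 3 3 3 3

Derivation:
Ev 1: PC=4 idx=0 pred=T actual=T -> ctr[0]=3
Ev 2: PC=7 idx=3 pred=T actual=N -> ctr[3]=2
Ev 3: PC=7 idx=3 pred=T actual=T -> ctr[3]=3
Ev 4: PC=4 idx=0 pred=T actual=T -> ctr[0]=3
Ev 5: PC=7 idx=3 pred=T actual=T -> ctr[3]=3
Ev 6: PC=4 idx=0 pred=T actual=T -> ctr[0]=3
Ev 7: PC=4 idx=0 pred=T actual=T -> ctr[0]=3
Ev 8: PC=4 idx=0 pred=T actual=N -> ctr[0]=2
Ev 9: PC=4 idx=0 pred=T actual=T -> ctr[0]=3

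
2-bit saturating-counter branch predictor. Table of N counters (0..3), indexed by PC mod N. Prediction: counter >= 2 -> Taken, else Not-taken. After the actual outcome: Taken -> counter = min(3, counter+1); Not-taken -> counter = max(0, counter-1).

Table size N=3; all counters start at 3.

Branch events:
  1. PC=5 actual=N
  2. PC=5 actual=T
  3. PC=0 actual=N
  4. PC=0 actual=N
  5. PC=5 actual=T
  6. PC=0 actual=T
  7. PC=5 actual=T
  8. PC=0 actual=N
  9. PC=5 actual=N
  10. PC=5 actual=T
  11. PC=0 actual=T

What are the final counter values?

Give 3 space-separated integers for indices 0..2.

Ev 1: PC=5 idx=2 pred=T actual=N -> ctr[2]=2
Ev 2: PC=5 idx=2 pred=T actual=T -> ctr[2]=3
Ev 3: PC=0 idx=0 pred=T actual=N -> ctr[0]=2
Ev 4: PC=0 idx=0 pred=T actual=N -> ctr[0]=1
Ev 5: PC=5 idx=2 pred=T actual=T -> ctr[2]=3
Ev 6: PC=0 idx=0 pred=N actual=T -> ctr[0]=2
Ev 7: PC=5 idx=2 pred=T actual=T -> ctr[2]=3
Ev 8: PC=0 idx=0 pred=T actual=N -> ctr[0]=1
Ev 9: PC=5 idx=2 pred=T actual=N -> ctr[2]=2
Ev 10: PC=5 idx=2 pred=T actual=T -> ctr[2]=3
Ev 11: PC=0 idx=0 pred=N actual=T -> ctr[0]=2

Answer: 2 3 3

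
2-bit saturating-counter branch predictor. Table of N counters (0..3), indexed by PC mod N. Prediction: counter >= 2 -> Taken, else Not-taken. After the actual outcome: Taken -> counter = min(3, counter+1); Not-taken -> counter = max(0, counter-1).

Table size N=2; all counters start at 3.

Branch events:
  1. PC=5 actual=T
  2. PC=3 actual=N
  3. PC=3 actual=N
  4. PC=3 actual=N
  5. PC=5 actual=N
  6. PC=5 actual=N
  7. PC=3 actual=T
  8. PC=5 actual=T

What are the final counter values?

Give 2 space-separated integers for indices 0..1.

Answer: 3 2

Derivation:
Ev 1: PC=5 idx=1 pred=T actual=T -> ctr[1]=3
Ev 2: PC=3 idx=1 pred=T actual=N -> ctr[1]=2
Ev 3: PC=3 idx=1 pred=T actual=N -> ctr[1]=1
Ev 4: PC=3 idx=1 pred=N actual=N -> ctr[1]=0
Ev 5: PC=5 idx=1 pred=N actual=N -> ctr[1]=0
Ev 6: PC=5 idx=1 pred=N actual=N -> ctr[1]=0
Ev 7: PC=3 idx=1 pred=N actual=T -> ctr[1]=1
Ev 8: PC=5 idx=1 pred=N actual=T -> ctr[1]=2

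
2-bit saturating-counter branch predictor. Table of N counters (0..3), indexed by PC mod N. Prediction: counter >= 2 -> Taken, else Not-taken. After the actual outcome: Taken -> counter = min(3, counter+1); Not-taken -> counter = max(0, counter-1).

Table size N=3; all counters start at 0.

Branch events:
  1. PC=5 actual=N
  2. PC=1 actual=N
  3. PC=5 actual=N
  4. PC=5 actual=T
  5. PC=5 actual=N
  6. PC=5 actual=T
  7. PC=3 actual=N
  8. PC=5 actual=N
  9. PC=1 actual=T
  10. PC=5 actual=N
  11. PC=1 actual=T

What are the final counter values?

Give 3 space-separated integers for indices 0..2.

Answer: 0 2 0

Derivation:
Ev 1: PC=5 idx=2 pred=N actual=N -> ctr[2]=0
Ev 2: PC=1 idx=1 pred=N actual=N -> ctr[1]=0
Ev 3: PC=5 idx=2 pred=N actual=N -> ctr[2]=0
Ev 4: PC=5 idx=2 pred=N actual=T -> ctr[2]=1
Ev 5: PC=5 idx=2 pred=N actual=N -> ctr[2]=0
Ev 6: PC=5 idx=2 pred=N actual=T -> ctr[2]=1
Ev 7: PC=3 idx=0 pred=N actual=N -> ctr[0]=0
Ev 8: PC=5 idx=2 pred=N actual=N -> ctr[2]=0
Ev 9: PC=1 idx=1 pred=N actual=T -> ctr[1]=1
Ev 10: PC=5 idx=2 pred=N actual=N -> ctr[2]=0
Ev 11: PC=1 idx=1 pred=N actual=T -> ctr[1]=2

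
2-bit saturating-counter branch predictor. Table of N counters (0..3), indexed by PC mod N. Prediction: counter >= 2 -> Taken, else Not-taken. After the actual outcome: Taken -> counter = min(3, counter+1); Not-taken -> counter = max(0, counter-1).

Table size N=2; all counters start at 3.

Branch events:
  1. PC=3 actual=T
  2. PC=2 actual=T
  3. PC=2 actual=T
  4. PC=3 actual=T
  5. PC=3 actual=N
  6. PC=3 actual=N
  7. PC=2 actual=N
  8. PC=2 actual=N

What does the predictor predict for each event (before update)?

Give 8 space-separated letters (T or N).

Answer: T T T T T T T T

Derivation:
Ev 1: PC=3 idx=1 pred=T actual=T -> ctr[1]=3
Ev 2: PC=2 idx=0 pred=T actual=T -> ctr[0]=3
Ev 3: PC=2 idx=0 pred=T actual=T -> ctr[0]=3
Ev 4: PC=3 idx=1 pred=T actual=T -> ctr[1]=3
Ev 5: PC=3 idx=1 pred=T actual=N -> ctr[1]=2
Ev 6: PC=3 idx=1 pred=T actual=N -> ctr[1]=1
Ev 7: PC=2 idx=0 pred=T actual=N -> ctr[0]=2
Ev 8: PC=2 idx=0 pred=T actual=N -> ctr[0]=1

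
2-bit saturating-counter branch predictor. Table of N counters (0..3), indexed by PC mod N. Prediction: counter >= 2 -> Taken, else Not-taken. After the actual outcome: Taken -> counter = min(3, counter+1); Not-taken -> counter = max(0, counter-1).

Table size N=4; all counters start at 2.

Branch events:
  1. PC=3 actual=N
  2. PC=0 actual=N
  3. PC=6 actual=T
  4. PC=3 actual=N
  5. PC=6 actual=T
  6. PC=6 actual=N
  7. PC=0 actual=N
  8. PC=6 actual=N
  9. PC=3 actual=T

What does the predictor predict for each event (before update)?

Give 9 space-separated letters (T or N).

Ev 1: PC=3 idx=3 pred=T actual=N -> ctr[3]=1
Ev 2: PC=0 idx=0 pred=T actual=N -> ctr[0]=1
Ev 3: PC=6 idx=2 pred=T actual=T -> ctr[2]=3
Ev 4: PC=3 idx=3 pred=N actual=N -> ctr[3]=0
Ev 5: PC=6 idx=2 pred=T actual=T -> ctr[2]=3
Ev 6: PC=6 idx=2 pred=T actual=N -> ctr[2]=2
Ev 7: PC=0 idx=0 pred=N actual=N -> ctr[0]=0
Ev 8: PC=6 idx=2 pred=T actual=N -> ctr[2]=1
Ev 9: PC=3 idx=3 pred=N actual=T -> ctr[3]=1

Answer: T T T N T T N T N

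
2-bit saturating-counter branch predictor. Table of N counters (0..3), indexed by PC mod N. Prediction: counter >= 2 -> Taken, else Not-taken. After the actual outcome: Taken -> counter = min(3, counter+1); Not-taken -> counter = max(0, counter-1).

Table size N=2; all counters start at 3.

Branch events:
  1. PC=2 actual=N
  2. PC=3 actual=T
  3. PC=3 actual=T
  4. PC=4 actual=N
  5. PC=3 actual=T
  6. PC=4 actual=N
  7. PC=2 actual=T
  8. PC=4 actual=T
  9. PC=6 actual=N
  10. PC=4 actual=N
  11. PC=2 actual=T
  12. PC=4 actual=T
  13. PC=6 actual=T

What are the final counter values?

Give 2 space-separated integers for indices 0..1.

Answer: 3 3

Derivation:
Ev 1: PC=2 idx=0 pred=T actual=N -> ctr[0]=2
Ev 2: PC=3 idx=1 pred=T actual=T -> ctr[1]=3
Ev 3: PC=3 idx=1 pred=T actual=T -> ctr[1]=3
Ev 4: PC=4 idx=0 pred=T actual=N -> ctr[0]=1
Ev 5: PC=3 idx=1 pred=T actual=T -> ctr[1]=3
Ev 6: PC=4 idx=0 pred=N actual=N -> ctr[0]=0
Ev 7: PC=2 idx=0 pred=N actual=T -> ctr[0]=1
Ev 8: PC=4 idx=0 pred=N actual=T -> ctr[0]=2
Ev 9: PC=6 idx=0 pred=T actual=N -> ctr[0]=1
Ev 10: PC=4 idx=0 pred=N actual=N -> ctr[0]=0
Ev 11: PC=2 idx=0 pred=N actual=T -> ctr[0]=1
Ev 12: PC=4 idx=0 pred=N actual=T -> ctr[0]=2
Ev 13: PC=6 idx=0 pred=T actual=T -> ctr[0]=3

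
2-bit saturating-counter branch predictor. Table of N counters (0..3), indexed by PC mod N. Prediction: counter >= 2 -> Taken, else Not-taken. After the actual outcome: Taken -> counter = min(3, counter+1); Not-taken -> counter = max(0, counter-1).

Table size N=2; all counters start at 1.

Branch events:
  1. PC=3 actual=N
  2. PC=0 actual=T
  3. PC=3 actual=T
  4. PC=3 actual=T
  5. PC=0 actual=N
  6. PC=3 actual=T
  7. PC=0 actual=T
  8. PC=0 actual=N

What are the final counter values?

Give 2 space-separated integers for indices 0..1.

Ev 1: PC=3 idx=1 pred=N actual=N -> ctr[1]=0
Ev 2: PC=0 idx=0 pred=N actual=T -> ctr[0]=2
Ev 3: PC=3 idx=1 pred=N actual=T -> ctr[1]=1
Ev 4: PC=3 idx=1 pred=N actual=T -> ctr[1]=2
Ev 5: PC=0 idx=0 pred=T actual=N -> ctr[0]=1
Ev 6: PC=3 idx=1 pred=T actual=T -> ctr[1]=3
Ev 7: PC=0 idx=0 pred=N actual=T -> ctr[0]=2
Ev 8: PC=0 idx=0 pred=T actual=N -> ctr[0]=1

Answer: 1 3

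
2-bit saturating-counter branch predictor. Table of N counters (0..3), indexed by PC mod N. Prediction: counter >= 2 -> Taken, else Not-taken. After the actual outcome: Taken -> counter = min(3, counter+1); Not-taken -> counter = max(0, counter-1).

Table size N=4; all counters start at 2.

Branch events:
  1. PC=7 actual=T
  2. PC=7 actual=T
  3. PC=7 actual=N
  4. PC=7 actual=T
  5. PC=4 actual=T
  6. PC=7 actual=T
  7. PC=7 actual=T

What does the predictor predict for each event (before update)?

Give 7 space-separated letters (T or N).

Ev 1: PC=7 idx=3 pred=T actual=T -> ctr[3]=3
Ev 2: PC=7 idx=3 pred=T actual=T -> ctr[3]=3
Ev 3: PC=7 idx=3 pred=T actual=N -> ctr[3]=2
Ev 4: PC=7 idx=3 pred=T actual=T -> ctr[3]=3
Ev 5: PC=4 idx=0 pred=T actual=T -> ctr[0]=3
Ev 6: PC=7 idx=3 pred=T actual=T -> ctr[3]=3
Ev 7: PC=7 idx=3 pred=T actual=T -> ctr[3]=3

Answer: T T T T T T T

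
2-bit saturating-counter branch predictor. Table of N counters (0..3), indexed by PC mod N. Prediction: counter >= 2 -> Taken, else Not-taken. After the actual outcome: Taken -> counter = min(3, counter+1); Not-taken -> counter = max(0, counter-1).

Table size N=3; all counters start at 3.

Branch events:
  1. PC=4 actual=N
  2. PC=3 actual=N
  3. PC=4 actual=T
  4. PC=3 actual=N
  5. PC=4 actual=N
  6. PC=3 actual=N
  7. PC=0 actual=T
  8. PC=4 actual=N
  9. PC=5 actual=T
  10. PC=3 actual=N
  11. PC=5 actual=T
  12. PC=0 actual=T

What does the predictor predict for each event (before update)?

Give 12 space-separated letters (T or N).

Ev 1: PC=4 idx=1 pred=T actual=N -> ctr[1]=2
Ev 2: PC=3 idx=0 pred=T actual=N -> ctr[0]=2
Ev 3: PC=4 idx=1 pred=T actual=T -> ctr[1]=3
Ev 4: PC=3 idx=0 pred=T actual=N -> ctr[0]=1
Ev 5: PC=4 idx=1 pred=T actual=N -> ctr[1]=2
Ev 6: PC=3 idx=0 pred=N actual=N -> ctr[0]=0
Ev 7: PC=0 idx=0 pred=N actual=T -> ctr[0]=1
Ev 8: PC=4 idx=1 pred=T actual=N -> ctr[1]=1
Ev 9: PC=5 idx=2 pred=T actual=T -> ctr[2]=3
Ev 10: PC=3 idx=0 pred=N actual=N -> ctr[0]=0
Ev 11: PC=5 idx=2 pred=T actual=T -> ctr[2]=3
Ev 12: PC=0 idx=0 pred=N actual=T -> ctr[0]=1

Answer: T T T T T N N T T N T N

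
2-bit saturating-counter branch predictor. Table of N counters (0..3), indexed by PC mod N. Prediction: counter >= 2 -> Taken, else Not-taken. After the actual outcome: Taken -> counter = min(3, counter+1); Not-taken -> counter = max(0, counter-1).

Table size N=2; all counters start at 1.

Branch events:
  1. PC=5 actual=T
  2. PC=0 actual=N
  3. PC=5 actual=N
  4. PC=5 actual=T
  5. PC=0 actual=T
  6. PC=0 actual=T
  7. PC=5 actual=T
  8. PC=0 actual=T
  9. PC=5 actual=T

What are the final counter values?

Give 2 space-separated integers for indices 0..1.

Answer: 3 3

Derivation:
Ev 1: PC=5 idx=1 pred=N actual=T -> ctr[1]=2
Ev 2: PC=0 idx=0 pred=N actual=N -> ctr[0]=0
Ev 3: PC=5 idx=1 pred=T actual=N -> ctr[1]=1
Ev 4: PC=5 idx=1 pred=N actual=T -> ctr[1]=2
Ev 5: PC=0 idx=0 pred=N actual=T -> ctr[0]=1
Ev 6: PC=0 idx=0 pred=N actual=T -> ctr[0]=2
Ev 7: PC=5 idx=1 pred=T actual=T -> ctr[1]=3
Ev 8: PC=0 idx=0 pred=T actual=T -> ctr[0]=3
Ev 9: PC=5 idx=1 pred=T actual=T -> ctr[1]=3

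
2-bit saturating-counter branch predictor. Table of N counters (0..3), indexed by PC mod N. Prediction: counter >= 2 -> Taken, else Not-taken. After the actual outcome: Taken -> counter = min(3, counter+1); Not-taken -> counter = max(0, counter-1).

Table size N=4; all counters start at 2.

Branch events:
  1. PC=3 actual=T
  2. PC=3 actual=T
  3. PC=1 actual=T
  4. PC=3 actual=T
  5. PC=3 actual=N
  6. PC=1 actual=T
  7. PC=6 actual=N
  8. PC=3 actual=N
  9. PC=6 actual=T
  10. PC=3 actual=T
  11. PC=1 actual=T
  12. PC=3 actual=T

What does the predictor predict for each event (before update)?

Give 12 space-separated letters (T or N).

Ev 1: PC=3 idx=3 pred=T actual=T -> ctr[3]=3
Ev 2: PC=3 idx=3 pred=T actual=T -> ctr[3]=3
Ev 3: PC=1 idx=1 pred=T actual=T -> ctr[1]=3
Ev 4: PC=3 idx=3 pred=T actual=T -> ctr[3]=3
Ev 5: PC=3 idx=3 pred=T actual=N -> ctr[3]=2
Ev 6: PC=1 idx=1 pred=T actual=T -> ctr[1]=3
Ev 7: PC=6 idx=2 pred=T actual=N -> ctr[2]=1
Ev 8: PC=3 idx=3 pred=T actual=N -> ctr[3]=1
Ev 9: PC=6 idx=2 pred=N actual=T -> ctr[2]=2
Ev 10: PC=3 idx=3 pred=N actual=T -> ctr[3]=2
Ev 11: PC=1 idx=1 pred=T actual=T -> ctr[1]=3
Ev 12: PC=3 idx=3 pred=T actual=T -> ctr[3]=3

Answer: T T T T T T T T N N T T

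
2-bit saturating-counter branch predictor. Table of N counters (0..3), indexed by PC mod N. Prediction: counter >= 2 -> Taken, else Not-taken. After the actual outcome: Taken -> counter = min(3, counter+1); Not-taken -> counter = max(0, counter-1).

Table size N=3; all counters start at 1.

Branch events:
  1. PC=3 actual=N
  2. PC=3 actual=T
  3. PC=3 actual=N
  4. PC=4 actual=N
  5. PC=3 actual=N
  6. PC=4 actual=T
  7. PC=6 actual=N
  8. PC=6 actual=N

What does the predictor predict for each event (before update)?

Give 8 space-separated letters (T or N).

Ev 1: PC=3 idx=0 pred=N actual=N -> ctr[0]=0
Ev 2: PC=3 idx=0 pred=N actual=T -> ctr[0]=1
Ev 3: PC=3 idx=0 pred=N actual=N -> ctr[0]=0
Ev 4: PC=4 idx=1 pred=N actual=N -> ctr[1]=0
Ev 5: PC=3 idx=0 pred=N actual=N -> ctr[0]=0
Ev 6: PC=4 idx=1 pred=N actual=T -> ctr[1]=1
Ev 7: PC=6 idx=0 pred=N actual=N -> ctr[0]=0
Ev 8: PC=6 idx=0 pred=N actual=N -> ctr[0]=0

Answer: N N N N N N N N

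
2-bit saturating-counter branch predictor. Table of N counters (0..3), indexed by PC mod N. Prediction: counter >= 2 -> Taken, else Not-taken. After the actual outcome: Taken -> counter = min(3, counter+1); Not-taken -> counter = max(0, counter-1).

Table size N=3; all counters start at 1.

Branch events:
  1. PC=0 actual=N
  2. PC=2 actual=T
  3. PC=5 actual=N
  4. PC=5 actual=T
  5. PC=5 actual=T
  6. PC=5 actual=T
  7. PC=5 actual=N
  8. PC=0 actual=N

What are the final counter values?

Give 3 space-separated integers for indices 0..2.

Ev 1: PC=0 idx=0 pred=N actual=N -> ctr[0]=0
Ev 2: PC=2 idx=2 pred=N actual=T -> ctr[2]=2
Ev 3: PC=5 idx=2 pred=T actual=N -> ctr[2]=1
Ev 4: PC=5 idx=2 pred=N actual=T -> ctr[2]=2
Ev 5: PC=5 idx=2 pred=T actual=T -> ctr[2]=3
Ev 6: PC=5 idx=2 pred=T actual=T -> ctr[2]=3
Ev 7: PC=5 idx=2 pred=T actual=N -> ctr[2]=2
Ev 8: PC=0 idx=0 pred=N actual=N -> ctr[0]=0

Answer: 0 1 2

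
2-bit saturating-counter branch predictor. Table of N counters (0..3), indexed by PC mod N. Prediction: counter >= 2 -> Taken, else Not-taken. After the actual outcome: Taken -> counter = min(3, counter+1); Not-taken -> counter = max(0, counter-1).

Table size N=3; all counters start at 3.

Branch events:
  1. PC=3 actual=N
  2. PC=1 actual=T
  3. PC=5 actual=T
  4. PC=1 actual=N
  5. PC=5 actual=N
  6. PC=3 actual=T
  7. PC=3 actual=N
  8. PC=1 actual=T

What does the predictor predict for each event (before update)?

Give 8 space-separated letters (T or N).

Ev 1: PC=3 idx=0 pred=T actual=N -> ctr[0]=2
Ev 2: PC=1 idx=1 pred=T actual=T -> ctr[1]=3
Ev 3: PC=5 idx=2 pred=T actual=T -> ctr[2]=3
Ev 4: PC=1 idx=1 pred=T actual=N -> ctr[1]=2
Ev 5: PC=5 idx=2 pred=T actual=N -> ctr[2]=2
Ev 6: PC=3 idx=0 pred=T actual=T -> ctr[0]=3
Ev 7: PC=3 idx=0 pred=T actual=N -> ctr[0]=2
Ev 8: PC=1 idx=1 pred=T actual=T -> ctr[1]=3

Answer: T T T T T T T T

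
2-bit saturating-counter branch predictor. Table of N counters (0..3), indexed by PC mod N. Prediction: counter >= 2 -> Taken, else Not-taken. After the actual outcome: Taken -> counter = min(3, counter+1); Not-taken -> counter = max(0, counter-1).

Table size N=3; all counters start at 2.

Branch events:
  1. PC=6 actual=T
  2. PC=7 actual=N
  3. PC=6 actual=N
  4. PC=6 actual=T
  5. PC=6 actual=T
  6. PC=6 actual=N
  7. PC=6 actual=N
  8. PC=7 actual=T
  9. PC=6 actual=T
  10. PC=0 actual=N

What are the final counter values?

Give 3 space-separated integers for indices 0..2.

Ev 1: PC=6 idx=0 pred=T actual=T -> ctr[0]=3
Ev 2: PC=7 idx=1 pred=T actual=N -> ctr[1]=1
Ev 3: PC=6 idx=0 pred=T actual=N -> ctr[0]=2
Ev 4: PC=6 idx=0 pred=T actual=T -> ctr[0]=3
Ev 5: PC=6 idx=0 pred=T actual=T -> ctr[0]=3
Ev 6: PC=6 idx=0 pred=T actual=N -> ctr[0]=2
Ev 7: PC=6 idx=0 pred=T actual=N -> ctr[0]=1
Ev 8: PC=7 idx=1 pred=N actual=T -> ctr[1]=2
Ev 9: PC=6 idx=0 pred=N actual=T -> ctr[0]=2
Ev 10: PC=0 idx=0 pred=T actual=N -> ctr[0]=1

Answer: 1 2 2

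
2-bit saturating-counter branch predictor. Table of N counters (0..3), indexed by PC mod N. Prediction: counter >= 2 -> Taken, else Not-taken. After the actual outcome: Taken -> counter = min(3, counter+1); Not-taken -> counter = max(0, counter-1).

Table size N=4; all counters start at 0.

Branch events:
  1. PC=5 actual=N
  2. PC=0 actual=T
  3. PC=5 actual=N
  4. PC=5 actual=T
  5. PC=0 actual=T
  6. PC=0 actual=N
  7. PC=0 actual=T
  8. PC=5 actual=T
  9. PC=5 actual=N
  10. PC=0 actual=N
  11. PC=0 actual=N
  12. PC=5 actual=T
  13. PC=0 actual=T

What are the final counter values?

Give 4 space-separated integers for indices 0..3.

Ev 1: PC=5 idx=1 pred=N actual=N -> ctr[1]=0
Ev 2: PC=0 idx=0 pred=N actual=T -> ctr[0]=1
Ev 3: PC=5 idx=1 pred=N actual=N -> ctr[1]=0
Ev 4: PC=5 idx=1 pred=N actual=T -> ctr[1]=1
Ev 5: PC=0 idx=0 pred=N actual=T -> ctr[0]=2
Ev 6: PC=0 idx=0 pred=T actual=N -> ctr[0]=1
Ev 7: PC=0 idx=0 pred=N actual=T -> ctr[0]=2
Ev 8: PC=5 idx=1 pred=N actual=T -> ctr[1]=2
Ev 9: PC=5 idx=1 pred=T actual=N -> ctr[1]=1
Ev 10: PC=0 idx=0 pred=T actual=N -> ctr[0]=1
Ev 11: PC=0 idx=0 pred=N actual=N -> ctr[0]=0
Ev 12: PC=5 idx=1 pred=N actual=T -> ctr[1]=2
Ev 13: PC=0 idx=0 pred=N actual=T -> ctr[0]=1

Answer: 1 2 0 0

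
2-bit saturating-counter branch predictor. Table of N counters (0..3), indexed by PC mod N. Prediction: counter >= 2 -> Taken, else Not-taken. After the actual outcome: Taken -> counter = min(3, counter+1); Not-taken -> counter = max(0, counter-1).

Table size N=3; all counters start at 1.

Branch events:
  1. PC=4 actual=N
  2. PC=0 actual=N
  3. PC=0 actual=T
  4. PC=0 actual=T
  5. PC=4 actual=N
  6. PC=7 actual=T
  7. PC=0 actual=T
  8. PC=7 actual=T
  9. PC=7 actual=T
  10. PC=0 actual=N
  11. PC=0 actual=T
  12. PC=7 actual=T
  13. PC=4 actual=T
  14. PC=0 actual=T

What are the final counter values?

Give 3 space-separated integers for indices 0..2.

Ev 1: PC=4 idx=1 pred=N actual=N -> ctr[1]=0
Ev 2: PC=0 idx=0 pred=N actual=N -> ctr[0]=0
Ev 3: PC=0 idx=0 pred=N actual=T -> ctr[0]=1
Ev 4: PC=0 idx=0 pred=N actual=T -> ctr[0]=2
Ev 5: PC=4 idx=1 pred=N actual=N -> ctr[1]=0
Ev 6: PC=7 idx=1 pred=N actual=T -> ctr[1]=1
Ev 7: PC=0 idx=0 pred=T actual=T -> ctr[0]=3
Ev 8: PC=7 idx=1 pred=N actual=T -> ctr[1]=2
Ev 9: PC=7 idx=1 pred=T actual=T -> ctr[1]=3
Ev 10: PC=0 idx=0 pred=T actual=N -> ctr[0]=2
Ev 11: PC=0 idx=0 pred=T actual=T -> ctr[0]=3
Ev 12: PC=7 idx=1 pred=T actual=T -> ctr[1]=3
Ev 13: PC=4 idx=1 pred=T actual=T -> ctr[1]=3
Ev 14: PC=0 idx=0 pred=T actual=T -> ctr[0]=3

Answer: 3 3 1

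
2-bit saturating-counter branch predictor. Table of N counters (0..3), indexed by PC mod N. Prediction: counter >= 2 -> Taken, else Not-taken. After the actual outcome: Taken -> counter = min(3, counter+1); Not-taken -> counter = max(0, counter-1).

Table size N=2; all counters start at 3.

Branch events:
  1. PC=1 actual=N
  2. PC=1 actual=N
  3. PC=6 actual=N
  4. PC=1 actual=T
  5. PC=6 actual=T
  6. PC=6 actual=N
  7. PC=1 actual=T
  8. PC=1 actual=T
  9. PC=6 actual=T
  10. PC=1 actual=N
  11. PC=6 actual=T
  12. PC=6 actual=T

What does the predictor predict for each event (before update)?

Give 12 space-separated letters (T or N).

Ev 1: PC=1 idx=1 pred=T actual=N -> ctr[1]=2
Ev 2: PC=1 idx=1 pred=T actual=N -> ctr[1]=1
Ev 3: PC=6 idx=0 pred=T actual=N -> ctr[0]=2
Ev 4: PC=1 idx=1 pred=N actual=T -> ctr[1]=2
Ev 5: PC=6 idx=0 pred=T actual=T -> ctr[0]=3
Ev 6: PC=6 idx=0 pred=T actual=N -> ctr[0]=2
Ev 7: PC=1 idx=1 pred=T actual=T -> ctr[1]=3
Ev 8: PC=1 idx=1 pred=T actual=T -> ctr[1]=3
Ev 9: PC=6 idx=0 pred=T actual=T -> ctr[0]=3
Ev 10: PC=1 idx=1 pred=T actual=N -> ctr[1]=2
Ev 11: PC=6 idx=0 pred=T actual=T -> ctr[0]=3
Ev 12: PC=6 idx=0 pred=T actual=T -> ctr[0]=3

Answer: T T T N T T T T T T T T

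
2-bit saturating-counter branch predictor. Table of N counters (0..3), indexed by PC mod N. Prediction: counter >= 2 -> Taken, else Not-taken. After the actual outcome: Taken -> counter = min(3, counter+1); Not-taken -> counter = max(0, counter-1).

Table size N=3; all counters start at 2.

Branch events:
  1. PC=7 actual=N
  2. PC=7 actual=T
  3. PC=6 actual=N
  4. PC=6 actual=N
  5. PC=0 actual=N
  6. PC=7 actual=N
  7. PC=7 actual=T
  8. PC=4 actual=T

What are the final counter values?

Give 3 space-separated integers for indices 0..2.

Answer: 0 3 2

Derivation:
Ev 1: PC=7 idx=1 pred=T actual=N -> ctr[1]=1
Ev 2: PC=7 idx=1 pred=N actual=T -> ctr[1]=2
Ev 3: PC=6 idx=0 pred=T actual=N -> ctr[0]=1
Ev 4: PC=6 idx=0 pred=N actual=N -> ctr[0]=0
Ev 5: PC=0 idx=0 pred=N actual=N -> ctr[0]=0
Ev 6: PC=7 idx=1 pred=T actual=N -> ctr[1]=1
Ev 7: PC=7 idx=1 pred=N actual=T -> ctr[1]=2
Ev 8: PC=4 idx=1 pred=T actual=T -> ctr[1]=3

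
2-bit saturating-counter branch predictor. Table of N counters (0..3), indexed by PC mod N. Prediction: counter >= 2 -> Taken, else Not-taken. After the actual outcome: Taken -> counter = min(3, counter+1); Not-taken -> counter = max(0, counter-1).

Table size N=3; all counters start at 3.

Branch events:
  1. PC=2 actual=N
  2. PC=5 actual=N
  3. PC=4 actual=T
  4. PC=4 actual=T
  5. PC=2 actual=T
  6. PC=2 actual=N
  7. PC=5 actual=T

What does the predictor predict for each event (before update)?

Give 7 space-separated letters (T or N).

Answer: T T T T N T N

Derivation:
Ev 1: PC=2 idx=2 pred=T actual=N -> ctr[2]=2
Ev 2: PC=5 idx=2 pred=T actual=N -> ctr[2]=1
Ev 3: PC=4 idx=1 pred=T actual=T -> ctr[1]=3
Ev 4: PC=4 idx=1 pred=T actual=T -> ctr[1]=3
Ev 5: PC=2 idx=2 pred=N actual=T -> ctr[2]=2
Ev 6: PC=2 idx=2 pred=T actual=N -> ctr[2]=1
Ev 7: PC=5 idx=2 pred=N actual=T -> ctr[2]=2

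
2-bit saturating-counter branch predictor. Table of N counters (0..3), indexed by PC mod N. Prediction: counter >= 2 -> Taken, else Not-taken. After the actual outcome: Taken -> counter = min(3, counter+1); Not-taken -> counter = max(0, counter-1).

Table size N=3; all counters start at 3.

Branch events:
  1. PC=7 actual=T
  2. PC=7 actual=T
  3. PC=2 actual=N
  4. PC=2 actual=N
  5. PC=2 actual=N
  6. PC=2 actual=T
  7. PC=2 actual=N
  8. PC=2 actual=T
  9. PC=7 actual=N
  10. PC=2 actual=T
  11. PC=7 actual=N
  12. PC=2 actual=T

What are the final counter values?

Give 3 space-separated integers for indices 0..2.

Ev 1: PC=7 idx=1 pred=T actual=T -> ctr[1]=3
Ev 2: PC=7 idx=1 pred=T actual=T -> ctr[1]=3
Ev 3: PC=2 idx=2 pred=T actual=N -> ctr[2]=2
Ev 4: PC=2 idx=2 pred=T actual=N -> ctr[2]=1
Ev 5: PC=2 idx=2 pred=N actual=N -> ctr[2]=0
Ev 6: PC=2 idx=2 pred=N actual=T -> ctr[2]=1
Ev 7: PC=2 idx=2 pred=N actual=N -> ctr[2]=0
Ev 8: PC=2 idx=2 pred=N actual=T -> ctr[2]=1
Ev 9: PC=7 idx=1 pred=T actual=N -> ctr[1]=2
Ev 10: PC=2 idx=2 pred=N actual=T -> ctr[2]=2
Ev 11: PC=7 idx=1 pred=T actual=N -> ctr[1]=1
Ev 12: PC=2 idx=2 pred=T actual=T -> ctr[2]=3

Answer: 3 1 3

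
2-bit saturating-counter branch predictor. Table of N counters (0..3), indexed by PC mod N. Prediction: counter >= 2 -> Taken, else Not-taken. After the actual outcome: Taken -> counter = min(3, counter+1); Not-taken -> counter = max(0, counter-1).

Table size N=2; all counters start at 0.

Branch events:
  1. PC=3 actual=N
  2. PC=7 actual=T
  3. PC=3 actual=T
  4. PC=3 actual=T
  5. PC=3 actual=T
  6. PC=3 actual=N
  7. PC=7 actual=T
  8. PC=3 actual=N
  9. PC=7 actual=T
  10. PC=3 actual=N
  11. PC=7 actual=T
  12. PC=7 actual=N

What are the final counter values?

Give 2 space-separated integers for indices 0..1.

Ev 1: PC=3 idx=1 pred=N actual=N -> ctr[1]=0
Ev 2: PC=7 idx=1 pred=N actual=T -> ctr[1]=1
Ev 3: PC=3 idx=1 pred=N actual=T -> ctr[1]=2
Ev 4: PC=3 idx=1 pred=T actual=T -> ctr[1]=3
Ev 5: PC=3 idx=1 pred=T actual=T -> ctr[1]=3
Ev 6: PC=3 idx=1 pred=T actual=N -> ctr[1]=2
Ev 7: PC=7 idx=1 pred=T actual=T -> ctr[1]=3
Ev 8: PC=3 idx=1 pred=T actual=N -> ctr[1]=2
Ev 9: PC=7 idx=1 pred=T actual=T -> ctr[1]=3
Ev 10: PC=3 idx=1 pred=T actual=N -> ctr[1]=2
Ev 11: PC=7 idx=1 pred=T actual=T -> ctr[1]=3
Ev 12: PC=7 idx=1 pred=T actual=N -> ctr[1]=2

Answer: 0 2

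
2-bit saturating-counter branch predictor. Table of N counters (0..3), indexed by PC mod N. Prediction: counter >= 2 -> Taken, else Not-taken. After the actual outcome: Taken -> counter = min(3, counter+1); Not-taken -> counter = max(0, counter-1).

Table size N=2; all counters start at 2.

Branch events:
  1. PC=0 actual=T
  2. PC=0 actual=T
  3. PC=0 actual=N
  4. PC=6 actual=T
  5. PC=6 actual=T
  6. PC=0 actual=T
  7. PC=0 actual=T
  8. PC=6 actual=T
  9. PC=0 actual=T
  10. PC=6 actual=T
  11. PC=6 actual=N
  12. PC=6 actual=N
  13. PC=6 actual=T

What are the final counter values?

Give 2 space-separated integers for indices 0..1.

Ev 1: PC=0 idx=0 pred=T actual=T -> ctr[0]=3
Ev 2: PC=0 idx=0 pred=T actual=T -> ctr[0]=3
Ev 3: PC=0 idx=0 pred=T actual=N -> ctr[0]=2
Ev 4: PC=6 idx=0 pred=T actual=T -> ctr[0]=3
Ev 5: PC=6 idx=0 pred=T actual=T -> ctr[0]=3
Ev 6: PC=0 idx=0 pred=T actual=T -> ctr[0]=3
Ev 7: PC=0 idx=0 pred=T actual=T -> ctr[0]=3
Ev 8: PC=6 idx=0 pred=T actual=T -> ctr[0]=3
Ev 9: PC=0 idx=0 pred=T actual=T -> ctr[0]=3
Ev 10: PC=6 idx=0 pred=T actual=T -> ctr[0]=3
Ev 11: PC=6 idx=0 pred=T actual=N -> ctr[0]=2
Ev 12: PC=6 idx=0 pred=T actual=N -> ctr[0]=1
Ev 13: PC=6 idx=0 pred=N actual=T -> ctr[0]=2

Answer: 2 2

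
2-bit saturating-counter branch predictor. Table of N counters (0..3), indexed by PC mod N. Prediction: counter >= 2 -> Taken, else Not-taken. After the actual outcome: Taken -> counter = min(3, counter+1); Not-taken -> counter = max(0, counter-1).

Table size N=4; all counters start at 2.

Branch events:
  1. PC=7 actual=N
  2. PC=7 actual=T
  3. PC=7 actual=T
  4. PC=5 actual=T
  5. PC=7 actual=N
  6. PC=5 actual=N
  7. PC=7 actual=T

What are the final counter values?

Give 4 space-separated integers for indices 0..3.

Ev 1: PC=7 idx=3 pred=T actual=N -> ctr[3]=1
Ev 2: PC=7 idx=3 pred=N actual=T -> ctr[3]=2
Ev 3: PC=7 idx=3 pred=T actual=T -> ctr[3]=3
Ev 4: PC=5 idx=1 pred=T actual=T -> ctr[1]=3
Ev 5: PC=7 idx=3 pred=T actual=N -> ctr[3]=2
Ev 6: PC=5 idx=1 pred=T actual=N -> ctr[1]=2
Ev 7: PC=7 idx=3 pred=T actual=T -> ctr[3]=3

Answer: 2 2 2 3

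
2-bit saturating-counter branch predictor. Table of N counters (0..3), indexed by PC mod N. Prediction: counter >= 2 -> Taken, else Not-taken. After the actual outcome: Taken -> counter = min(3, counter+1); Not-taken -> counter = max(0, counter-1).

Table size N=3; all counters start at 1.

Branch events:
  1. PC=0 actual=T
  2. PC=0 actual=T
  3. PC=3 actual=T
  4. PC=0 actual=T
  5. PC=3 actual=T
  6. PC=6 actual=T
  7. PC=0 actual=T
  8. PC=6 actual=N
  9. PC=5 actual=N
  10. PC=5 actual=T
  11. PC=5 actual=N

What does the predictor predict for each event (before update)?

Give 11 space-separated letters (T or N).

Ev 1: PC=0 idx=0 pred=N actual=T -> ctr[0]=2
Ev 2: PC=0 idx=0 pred=T actual=T -> ctr[0]=3
Ev 3: PC=3 idx=0 pred=T actual=T -> ctr[0]=3
Ev 4: PC=0 idx=0 pred=T actual=T -> ctr[0]=3
Ev 5: PC=3 idx=0 pred=T actual=T -> ctr[0]=3
Ev 6: PC=6 idx=0 pred=T actual=T -> ctr[0]=3
Ev 7: PC=0 idx=0 pred=T actual=T -> ctr[0]=3
Ev 8: PC=6 idx=0 pred=T actual=N -> ctr[0]=2
Ev 9: PC=5 idx=2 pred=N actual=N -> ctr[2]=0
Ev 10: PC=5 idx=2 pred=N actual=T -> ctr[2]=1
Ev 11: PC=5 idx=2 pred=N actual=N -> ctr[2]=0

Answer: N T T T T T T T N N N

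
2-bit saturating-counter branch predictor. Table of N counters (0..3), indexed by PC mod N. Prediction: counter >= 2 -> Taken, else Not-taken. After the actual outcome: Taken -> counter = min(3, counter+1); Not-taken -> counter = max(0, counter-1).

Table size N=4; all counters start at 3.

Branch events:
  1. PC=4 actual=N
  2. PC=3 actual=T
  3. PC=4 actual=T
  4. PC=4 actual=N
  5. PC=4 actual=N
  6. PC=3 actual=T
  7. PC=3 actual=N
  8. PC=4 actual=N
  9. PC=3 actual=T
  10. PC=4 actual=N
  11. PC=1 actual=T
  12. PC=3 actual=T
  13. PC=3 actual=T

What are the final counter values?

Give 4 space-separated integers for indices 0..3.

Ev 1: PC=4 idx=0 pred=T actual=N -> ctr[0]=2
Ev 2: PC=3 idx=3 pred=T actual=T -> ctr[3]=3
Ev 3: PC=4 idx=0 pred=T actual=T -> ctr[0]=3
Ev 4: PC=4 idx=0 pred=T actual=N -> ctr[0]=2
Ev 5: PC=4 idx=0 pred=T actual=N -> ctr[0]=1
Ev 6: PC=3 idx=3 pred=T actual=T -> ctr[3]=3
Ev 7: PC=3 idx=3 pred=T actual=N -> ctr[3]=2
Ev 8: PC=4 idx=0 pred=N actual=N -> ctr[0]=0
Ev 9: PC=3 idx=3 pred=T actual=T -> ctr[3]=3
Ev 10: PC=4 idx=0 pred=N actual=N -> ctr[0]=0
Ev 11: PC=1 idx=1 pred=T actual=T -> ctr[1]=3
Ev 12: PC=3 idx=3 pred=T actual=T -> ctr[3]=3
Ev 13: PC=3 idx=3 pred=T actual=T -> ctr[3]=3

Answer: 0 3 3 3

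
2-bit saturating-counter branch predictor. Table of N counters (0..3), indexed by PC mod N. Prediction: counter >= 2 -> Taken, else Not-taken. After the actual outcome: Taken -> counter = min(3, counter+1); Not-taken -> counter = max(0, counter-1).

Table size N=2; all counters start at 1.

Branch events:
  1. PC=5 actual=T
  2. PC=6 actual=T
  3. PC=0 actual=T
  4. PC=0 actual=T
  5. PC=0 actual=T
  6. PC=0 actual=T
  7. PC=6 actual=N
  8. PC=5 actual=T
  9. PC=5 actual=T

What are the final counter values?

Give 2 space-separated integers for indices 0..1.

Answer: 2 3

Derivation:
Ev 1: PC=5 idx=1 pred=N actual=T -> ctr[1]=2
Ev 2: PC=6 idx=0 pred=N actual=T -> ctr[0]=2
Ev 3: PC=0 idx=0 pred=T actual=T -> ctr[0]=3
Ev 4: PC=0 idx=0 pred=T actual=T -> ctr[0]=3
Ev 5: PC=0 idx=0 pred=T actual=T -> ctr[0]=3
Ev 6: PC=0 idx=0 pred=T actual=T -> ctr[0]=3
Ev 7: PC=6 idx=0 pred=T actual=N -> ctr[0]=2
Ev 8: PC=5 idx=1 pred=T actual=T -> ctr[1]=3
Ev 9: PC=5 idx=1 pred=T actual=T -> ctr[1]=3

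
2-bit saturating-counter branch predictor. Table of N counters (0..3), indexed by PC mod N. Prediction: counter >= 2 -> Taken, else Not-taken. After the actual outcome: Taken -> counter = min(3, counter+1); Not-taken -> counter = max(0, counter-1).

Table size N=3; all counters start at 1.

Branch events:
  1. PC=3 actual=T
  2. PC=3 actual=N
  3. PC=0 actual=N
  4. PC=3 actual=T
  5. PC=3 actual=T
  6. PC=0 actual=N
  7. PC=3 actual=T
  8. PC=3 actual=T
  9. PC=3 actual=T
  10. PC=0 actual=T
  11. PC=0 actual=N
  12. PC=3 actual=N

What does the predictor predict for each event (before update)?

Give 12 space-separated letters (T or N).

Ev 1: PC=3 idx=0 pred=N actual=T -> ctr[0]=2
Ev 2: PC=3 idx=0 pred=T actual=N -> ctr[0]=1
Ev 3: PC=0 idx=0 pred=N actual=N -> ctr[0]=0
Ev 4: PC=3 idx=0 pred=N actual=T -> ctr[0]=1
Ev 5: PC=3 idx=0 pred=N actual=T -> ctr[0]=2
Ev 6: PC=0 idx=0 pred=T actual=N -> ctr[0]=1
Ev 7: PC=3 idx=0 pred=N actual=T -> ctr[0]=2
Ev 8: PC=3 idx=0 pred=T actual=T -> ctr[0]=3
Ev 9: PC=3 idx=0 pred=T actual=T -> ctr[0]=3
Ev 10: PC=0 idx=0 pred=T actual=T -> ctr[0]=3
Ev 11: PC=0 idx=0 pred=T actual=N -> ctr[0]=2
Ev 12: PC=3 idx=0 pred=T actual=N -> ctr[0]=1

Answer: N T N N N T N T T T T T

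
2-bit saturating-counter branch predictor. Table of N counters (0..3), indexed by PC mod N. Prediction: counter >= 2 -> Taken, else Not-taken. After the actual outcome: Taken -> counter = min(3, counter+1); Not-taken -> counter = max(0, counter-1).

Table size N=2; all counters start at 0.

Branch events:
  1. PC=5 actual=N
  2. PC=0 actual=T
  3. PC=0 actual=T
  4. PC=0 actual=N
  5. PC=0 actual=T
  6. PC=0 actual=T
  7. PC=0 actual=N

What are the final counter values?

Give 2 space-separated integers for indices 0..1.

Answer: 2 0

Derivation:
Ev 1: PC=5 idx=1 pred=N actual=N -> ctr[1]=0
Ev 2: PC=0 idx=0 pred=N actual=T -> ctr[0]=1
Ev 3: PC=0 idx=0 pred=N actual=T -> ctr[0]=2
Ev 4: PC=0 idx=0 pred=T actual=N -> ctr[0]=1
Ev 5: PC=0 idx=0 pred=N actual=T -> ctr[0]=2
Ev 6: PC=0 idx=0 pred=T actual=T -> ctr[0]=3
Ev 7: PC=0 idx=0 pred=T actual=N -> ctr[0]=2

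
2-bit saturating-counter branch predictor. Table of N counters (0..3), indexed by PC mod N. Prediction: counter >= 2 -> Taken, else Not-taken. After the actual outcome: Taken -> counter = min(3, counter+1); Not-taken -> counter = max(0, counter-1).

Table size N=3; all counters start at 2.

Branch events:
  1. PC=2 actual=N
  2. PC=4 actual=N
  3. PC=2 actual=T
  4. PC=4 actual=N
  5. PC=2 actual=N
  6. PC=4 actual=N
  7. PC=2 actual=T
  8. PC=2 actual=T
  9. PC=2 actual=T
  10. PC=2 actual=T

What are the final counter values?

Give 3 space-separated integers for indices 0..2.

Answer: 2 0 3

Derivation:
Ev 1: PC=2 idx=2 pred=T actual=N -> ctr[2]=1
Ev 2: PC=4 idx=1 pred=T actual=N -> ctr[1]=1
Ev 3: PC=2 idx=2 pred=N actual=T -> ctr[2]=2
Ev 4: PC=4 idx=1 pred=N actual=N -> ctr[1]=0
Ev 5: PC=2 idx=2 pred=T actual=N -> ctr[2]=1
Ev 6: PC=4 idx=1 pred=N actual=N -> ctr[1]=0
Ev 7: PC=2 idx=2 pred=N actual=T -> ctr[2]=2
Ev 8: PC=2 idx=2 pred=T actual=T -> ctr[2]=3
Ev 9: PC=2 idx=2 pred=T actual=T -> ctr[2]=3
Ev 10: PC=2 idx=2 pred=T actual=T -> ctr[2]=3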